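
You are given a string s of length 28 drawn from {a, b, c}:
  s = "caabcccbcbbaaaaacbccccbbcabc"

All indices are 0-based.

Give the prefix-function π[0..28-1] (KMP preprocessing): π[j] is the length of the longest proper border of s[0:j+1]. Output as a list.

π[0] = 0
j=1 s[j]='a': π[1]=0 (border '')
j=2 s[j]='a': π[2]=0 (border '')
j=3 s[j]='b': π[3]=0 (border '')
j=4 s[j]='c': π[4]=1 (border 'c')
j=5 s[j]='c': k: 1→0; π[5]=1 (border 'c')
j=6 s[j]='c': k: 1→0; π[6]=1 (border 'c')
j=7 s[j]='b': k: 1→0; π[7]=0 (border '')
j=8 s[j]='c': π[8]=1 (border 'c')
j=9 s[j]='b': k: 1→0; π[9]=0 (border '')
j=10 s[j]='b': π[10]=0 (border '')
j=11 s[j]='a': π[11]=0 (border '')
j=12 s[j]='a': π[12]=0 (border '')
j=13 s[j]='a': π[13]=0 (border '')
j=14 s[j]='a': π[14]=0 (border '')
j=15 s[j]='a': π[15]=0 (border '')
j=16 s[j]='c': π[16]=1 (border 'c')
j=17 s[j]='b': k: 1→0; π[17]=0 (border '')
j=18 s[j]='c': π[18]=1 (border 'c')
j=19 s[j]='c': k: 1→0; π[19]=1 (border 'c')
j=20 s[j]='c': k: 1→0; π[20]=1 (border 'c')
j=21 s[j]='c': k: 1→0; π[21]=1 (border 'c')
j=22 s[j]='b': k: 1→0; π[22]=0 (border '')
j=23 s[j]='b': π[23]=0 (border '')
j=24 s[j]='c': π[24]=1 (border 'c')
j=25 s[j]='a': π[25]=2 (border 'ca')
j=26 s[j]='b': k: 2→0; π[26]=0 (border '')
j=27 s[j]='c': π[27]=1 (border 'c')

[0, 0, 0, 0, 1, 1, 1, 0, 1, 0, 0, 0, 0, 0, 0, 0, 1, 0, 1, 1, 1, 1, 0, 0, 1, 2, 0, 1]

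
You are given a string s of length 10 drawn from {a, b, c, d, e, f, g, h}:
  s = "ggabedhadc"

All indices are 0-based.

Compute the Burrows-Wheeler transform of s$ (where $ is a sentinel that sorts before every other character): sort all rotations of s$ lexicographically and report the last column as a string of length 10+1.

rank  rotation     last
    0  $ggabedhadc  c
    1  abedhadc$gg  g
    2  adc$ggabedh  h
    3  bedhadc$gga  a
    4  c$ggabedhad  d
    5  dc$ggabedha  a
    6  dhadc$ggabe  e
    7  edhadc$ggab  b
    8  gabedhadc$g  g
    9  ggabedhadc$  $
   10  hadc$ggabed  d

cghadaebg$d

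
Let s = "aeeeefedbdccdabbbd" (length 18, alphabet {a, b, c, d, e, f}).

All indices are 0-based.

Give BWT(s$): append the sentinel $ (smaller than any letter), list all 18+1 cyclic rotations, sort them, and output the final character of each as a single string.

dd$abbddcbcebfaeeee

rank  rotation             last
    0  $aeeeefedbdccdabbbd  d
    1  abbbd$aeeeefedbdccd  d
    2  aeeeefedbdccdabbbd$  $
    3  bbbd$aeeeefedbdccda  a
    4  bbd$aeeeefedbdccdab  b
    5  bd$aeeeefedbdccdabb  b
    6  bdccdabbbd$aeeeefed  d
    7  ccdabbbd$aeeeefedbd  d
    8  cdabbbd$aeeeefedbdc  c
    9  d$aeeeefedbdccdabbb  b
   10  dabbbd$aeeeefedbdcc  c
   11  dbdccdabbbd$aeeeefe  e
   12  dccdabbbd$aeeeefedb  b
   13  edbdccdabbbd$aeeeef  f
   14  eeeefedbdccdabbbd$a  a
   15  eeefedbdccdabbbd$ae  e
   16  eefedbdccdabbbd$aee  e
   17  efedbdccdabbbd$aeee  e
   18  fedbdccdabbbd$aeeee  e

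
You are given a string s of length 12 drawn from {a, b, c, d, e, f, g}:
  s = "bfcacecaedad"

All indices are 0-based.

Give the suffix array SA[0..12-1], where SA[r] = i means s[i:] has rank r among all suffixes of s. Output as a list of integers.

sorted suffixes:
  #0 SA[0]=3  'acecaedad'
  #1 SA[1]=10  'ad'
  #2 SA[2]=7  'aedad'
  #3 SA[3]=0  'bfcacecaedad'
  #4 SA[4]=2  'cacecaedad'
  #5 SA[5]=6  'caedad'
  #6 SA[6]=4  'cecaedad'
  #7 SA[7]=11  'd'
  #8 SA[8]=9  'dad'
  #9 SA[9]=5  'ecaedad'
  #10 SA[10]=8  'edad'
  #11 SA[11]=1  'fcacecaedad'

[3, 10, 7, 0, 2, 6, 4, 11, 9, 5, 8, 1]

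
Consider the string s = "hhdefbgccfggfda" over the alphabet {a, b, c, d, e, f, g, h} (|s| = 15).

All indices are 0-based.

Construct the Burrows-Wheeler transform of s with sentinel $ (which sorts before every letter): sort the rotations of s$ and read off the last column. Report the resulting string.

adfgcfhdegcbgfh$

rank  rotation          last
    0  $hhdefbgccfggfda  a
    1  a$hhdefbgccfggfd  d
    2  bgccfggfda$hhdef  f
    3  ccfggfda$hhdefbg  g
    4  cfggfda$hhdefbgc  c
    5  da$hhdefbgccfggf  f
    6  defbgccfggfda$hh  h
    7  efbgccfggfda$hhd  d
    8  fbgccfggfda$hhde  e
    9  fda$hhdefbgccfgg  g
   10  fggfda$hhdefbgcc  c
   11  gccfggfda$hhdefb  b
   12  gfda$hhdefbgccfg  g
   13  ggfda$hhdefbgccf  f
   14  hdefbgccfggfda$h  h
   15  hhdefbgccfggfda$  $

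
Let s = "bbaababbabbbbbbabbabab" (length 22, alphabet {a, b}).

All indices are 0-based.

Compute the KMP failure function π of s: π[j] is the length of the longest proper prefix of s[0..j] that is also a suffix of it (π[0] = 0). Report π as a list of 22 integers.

π[0] = 0
j=1 s[j]='b': π[1]=1 (border 'b')
j=2 s[j]='a': k: 1→0; π[2]=0 (border '')
j=3 s[j]='a': π[3]=0 (border '')
j=4 s[j]='b': π[4]=1 (border 'b')
j=5 s[j]='a': k: 1→0; π[5]=0 (border '')
j=6 s[j]='b': π[6]=1 (border 'b')
j=7 s[j]='b': π[7]=2 (border 'bb')
j=8 s[j]='a': π[8]=3 (border 'bba')
j=9 s[j]='b': k: 3→0; π[9]=1 (border 'b')
j=10 s[j]='b': π[10]=2 (border 'bb')
j=11 s[j]='b': k: 2→1; π[11]=2 (border 'bb')
j=12 s[j]='b': k: 2→1; π[12]=2 (border 'bb')
j=13 s[j]='b': k: 2→1; π[13]=2 (border 'bb')
j=14 s[j]='b': k: 2→1; π[14]=2 (border 'bb')
j=15 s[j]='a': π[15]=3 (border 'bba')
j=16 s[j]='b': k: 3→0; π[16]=1 (border 'b')
j=17 s[j]='b': π[17]=2 (border 'bb')
j=18 s[j]='a': π[18]=3 (border 'bba')
j=19 s[j]='b': k: 3→0; π[19]=1 (border 'b')
j=20 s[j]='a': k: 1→0; π[20]=0 (border '')
j=21 s[j]='b': π[21]=1 (border 'b')

[0, 1, 0, 0, 1, 0, 1, 2, 3, 1, 2, 2, 2, 2, 2, 3, 1, 2, 3, 1, 0, 1]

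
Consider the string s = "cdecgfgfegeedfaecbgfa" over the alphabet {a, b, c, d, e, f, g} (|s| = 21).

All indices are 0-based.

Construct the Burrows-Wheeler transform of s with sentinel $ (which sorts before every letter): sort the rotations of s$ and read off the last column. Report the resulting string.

rank  rotation                last
    0  $cdecgfgfegeedfaecbgfa  a
    1  a$cdecgfgfegeedfaecbgf  f
    2  aecbgfa$cdecgfgfegeedf  f
    3  bgfa$cdecgfgfegeedfaec  c
    4  cbgfa$cdecgfgfegeedfae  e
    5  cdecgfgfegeedfaecbgfa$  $
    6  cgfgfegeedfaecbgfa$cde  e
    7  decgfgfegeedfaecbgfa$c  c
    8  dfaecbgfa$cdecgfgfegee  e
    9  ecbgfa$cdecgfgfegeedfa  a
   10  ecgfgfegeedfaecbgfa$cd  d
   11  edfaecbgfa$cdecgfgfege  e
   12  eedfaecbgfa$cdecgfgfeg  g
   13  egeedfaecbgfa$cdecgfgf  f
   14  fa$cdecgfgfegeedfaecbg  g
   15  faecbgfa$cdecgfgfegeed  d
   16  fegeedfaecbgfa$cdecgfg  g
   17  fgfegeedfaecbgfa$cdecg  g
   18  geedfaecbgfa$cdecgfgfe  e
   19  gfa$cdecgfgfegeedfaecb  b
   20  gfegeedfaecbgfa$cdecgf  f
   21  gfgfegeedfaecbgfa$cdec  c

affce$eceadegfgdggebfc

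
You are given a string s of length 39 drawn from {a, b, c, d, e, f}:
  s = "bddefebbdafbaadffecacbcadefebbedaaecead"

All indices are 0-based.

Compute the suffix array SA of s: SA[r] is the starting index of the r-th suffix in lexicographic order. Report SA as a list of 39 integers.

[12, 32, 19, 37, 23, 13, 33, 9, 11, 6, 28, 21, 7, 0, 29, 18, 22, 20, 35, 38, 31, 8, 1, 2, 24, 14, 36, 5, 27, 17, 34, 30, 3, 25, 10, 4, 26, 16, 15]

sorted suffixes:
  #0 SA[0]=12  'aadffecacbcadefebbedaaecead'
  #1 SA[1]=32  'aaecead'
  #2 SA[2]=19  'acbcadefebbedaaecead'
  #3 SA[3]=37  'ad'
  #4 SA[4]=23  'adefebbedaaecead'
  #5 SA[5]=13  'adffecacbcadefebbedaaecead'
  #6 SA[6]=33  'aecead'
  #7 SA[7]=9  'afbaadffecacbcadefebbedaaecead'
  #8 SA[8]=11  'baadffecacbcadefebbedaaecead'
  #9 SA[9]=6  'bbdafbaadffecacbcadefebbedaaecead'
  #10 SA[10]=28  'bbedaaecead'
  #11 SA[11]=21  'bcadefebbedaaecead'
  #12 SA[12]=7  'bdafbaadffecacbcadefebbedaaecead'
  #13 SA[13]=0  'bddefebbdafbaadffecacbcadefebbedaaecead'
  #14 SA[14]=29  'bedaaecead'
  #15 SA[15]=18  'cacbcadefebbedaaecead'
  #16 SA[16]=22  'cadefebbedaaecead'
  #17 SA[17]=20  'cbcadefebbedaaecead'
  #18 SA[18]=35  'cead'
  #19 SA[19]=38  'd'
  #20 SA[20]=31  'daaecead'
  #21 SA[21]=8  'dafbaadffecacbcadefebbedaaecead'
  #22 SA[22]=1  'ddefebbdafbaadffecacbcadefebbedaaecead'
  #23 SA[23]=2  'defebbdafbaadffecacbcadefebbedaaecead'
  #24 SA[24]=24  'defebbedaaecead'
  #25 SA[25]=14  'dffecacbcadefebbedaaecead'
  #26 SA[26]=36  'ead'
  #27 SA[27]=5  'ebbdafbaadffecacbcadefebbedaaecead'
  #28 SA[28]=27  'ebbedaaecead'
  #29 SA[29]=17  'ecacbcadefebbedaaecead'
  #30 SA[30]=34  'ecead'
  #31 SA[31]=30  'edaaecead'
  #32 SA[32]=3  'efebbdafbaadffecacbcadefebbedaaecead'
  #33 SA[33]=25  'efebbedaaecead'
  #34 SA[34]=10  'fbaadffecacbcadefebbedaaecead'
  #35 SA[35]=4  'febbdafbaadffecacbcadefebbedaaecead'
  #36 SA[36]=26  'febbedaaecead'
  #37 SA[37]=16  'fecacbcadefebbedaaecead'
  #38 SA[38]=15  'ffecacbcadefebbedaaecead'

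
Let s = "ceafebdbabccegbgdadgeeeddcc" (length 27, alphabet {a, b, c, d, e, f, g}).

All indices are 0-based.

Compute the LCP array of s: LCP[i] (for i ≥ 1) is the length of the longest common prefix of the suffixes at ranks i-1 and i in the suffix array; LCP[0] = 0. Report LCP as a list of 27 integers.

[0, 1, 1, 0, 1, 1, 1, 0, 1, 2, 1, 2, 0, 1, 1, 1, 1, 0, 1, 1, 1, 2, 1, 0, 0, 1, 1]

rank | idx | suffix
   0 |   8 | abccegbgdadgeeeddcc
   1 |  17 | adgeeeddcc
   2 |   2 | afebdbabccegbgdadgeeeddcc
   3 |   7 | babccegbgdadgeeeddcc
   4 |   9 | bccegbgdadgeeeddcc
   5 |   5 | bdbabccegbgdadgeeeddcc
   6 |  14 | bgdadgeeeddcc
   7 |  26 | c
   8 |  25 | cc
   9 |  10 | ccegbgdadgeeeddcc
  10 |   0 | ceafebdbabccegbgdadgeeeddcc
  11 |  11 | cegbgdadgeeeddcc
  12 |  16 | dadgeeeddcc
  13 |   6 | dbabccegbgdadgeeeddcc
  14 |  24 | dcc
  15 |  23 | ddcc
  16 |  18 | dgeeeddcc
  17 |   1 | eafebdbabccegbgdadgeeeddcc
  18 |   4 | ebdbabccegbgdadgeeeddcc
  19 |  22 | eddcc
  20 |  21 | eeddcc
  21 |  20 | eeeddcc
  22 |  12 | egbgdadgeeeddcc
  23 |   3 | febdbabccegbgdadgeeeddcc
  24 |  13 | gbgdadgeeeddcc
  25 |  15 | gdadgeeeddcc
  26 |  19 | geeeddcc

SA = [8, 17, 2, 7, 9, 5, 14, 26, 25, 10, 0, 11, 16, 6, 24, 23, 18, 1, 4, 22, 21, 20, 12, 3, 13, 15, 19]
rank  pair      lcp
   1  s[8:],s[17:]  1  'a'
   2  s[17:],s[2:]  1  'a'
   3  s[2:],s[7:]  0  ''
   4  s[7:],s[9:]  1  'b'
   5  s[9:],s[5:]  1  'b'
   6  s[5:],s[14:]  1  'b'
   7  s[14:],s[26:]  0  ''
   8  s[26:],s[25:]  1  'c'
   9  s[25:],s[10:]  2  'cc'
  10  s[10:],s[0:]  1  'c'
  11  s[0:],s[11:]  2  'ce'
  12  s[11:],s[16:]  0  ''
  13  s[16:],s[6:]  1  'd'
  14  s[6:],s[24:]  1  'd'
  15  s[24:],s[23:]  1  'd'
  16  s[23:],s[18:]  1  'd'
  17  s[18:],s[1:]  0  ''
  18  s[1:],s[4:]  1  'e'
  19  s[4:],s[22:]  1  'e'
  20  s[22:],s[21:]  1  'e'
  21  s[21:],s[20:]  2  'ee'
  22  s[20:],s[12:]  1  'e'
  23  s[12:],s[3:]  0  ''
  24  s[3:],s[13:]  0  ''
  25  s[13:],s[15:]  1  'g'
  26  s[15:],s[19:]  1  'g'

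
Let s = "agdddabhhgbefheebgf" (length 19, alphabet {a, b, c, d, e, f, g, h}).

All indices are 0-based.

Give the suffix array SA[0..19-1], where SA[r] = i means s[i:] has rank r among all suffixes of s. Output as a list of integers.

sorted suffixes:
  #0 SA[0]=5  'abhhgbefheebgf'
  #1 SA[1]=0  'agdddabhhgbefheebgf'
  #2 SA[2]=10  'befheebgf'
  #3 SA[3]=16  'bgf'
  #4 SA[4]=6  'bhhgbefheebgf'
  #5 SA[5]=4  'dabhhgbefheebgf'
  #6 SA[6]=3  'ddabhhgbefheebgf'
  #7 SA[7]=2  'dddabhhgbefheebgf'
  #8 SA[8]=15  'ebgf'
  #9 SA[9]=14  'eebgf'
  #10 SA[10]=11  'efheebgf'
  #11 SA[11]=18  'f'
  #12 SA[12]=12  'fheebgf'
  #13 SA[13]=9  'gbefheebgf'
  #14 SA[14]=1  'gdddabhhgbefheebgf'
  #15 SA[15]=17  'gf'
  #16 SA[16]=13  'heebgf'
  #17 SA[17]=8  'hgbefheebgf'
  #18 SA[18]=7  'hhgbefheebgf'

[5, 0, 10, 16, 6, 4, 3, 2, 15, 14, 11, 18, 12, 9, 1, 17, 13, 8, 7]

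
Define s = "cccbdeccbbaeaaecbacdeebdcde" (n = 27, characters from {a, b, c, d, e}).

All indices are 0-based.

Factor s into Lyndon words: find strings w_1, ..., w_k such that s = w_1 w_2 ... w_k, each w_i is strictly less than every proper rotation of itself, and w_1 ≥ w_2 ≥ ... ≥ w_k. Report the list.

emit factor 1: 'c' (i=0, period=1)
emit factor 2: 'c' (i=1, period=1)
emit factor 3: 'c' (i=2, period=1)
emit factor 4: 'bdecc' (i=3, period=5)
emit factor 5: 'b' (i=8, period=1)
emit factor 6: 'b' (i=9, period=1)
emit factor 7: 'ae' (i=10, period=2)
emit factor 8: 'aaecbacdeebdcde' (i=12, period=15)

["c", "c", "c", "bdecc", "b", "b", "ae", "aaecbacdeebdcde"]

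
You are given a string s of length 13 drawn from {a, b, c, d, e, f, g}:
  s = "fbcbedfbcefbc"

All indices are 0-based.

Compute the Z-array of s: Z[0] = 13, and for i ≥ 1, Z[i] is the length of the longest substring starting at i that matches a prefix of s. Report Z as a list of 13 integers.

[13, 0, 0, 0, 0, 0, 3, 0, 0, 0, 3, 0, 0]

Z[0]=13
i=1: outside box; Z[1]=0
i=2: outside box; Z[2]=0
i=3: outside box; Z[3]=0
i=4: outside box; Z[4]=0
i=5: outside box; Z[5]=0
i=6: outside box; Z[6]=3 extend→box=[6,9)
i=7: min(r-i=2, Z[1]=0)=0; Z[7]=0
i=8: min(r-i=1, Z[2]=0)=0; Z[8]=0
i=9: outside box; Z[9]=0
i=10: outside box; Z[10]=3 extend→box=[10,13)
i=11: min(r-i=2, Z[1]=0)=0; Z[11]=0
i=12: min(r-i=1, Z[2]=0)=0; Z[12]=0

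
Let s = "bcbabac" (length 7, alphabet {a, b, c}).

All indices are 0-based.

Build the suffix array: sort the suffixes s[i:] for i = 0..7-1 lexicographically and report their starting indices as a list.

rank | idx | suffix
   0 |   3 | abac
   1 |   5 | ac
   2 |   2 | babac
   3 |   4 | bac
   4 |   0 | bcbabac
   5 |   6 | c
   6 |   1 | cbabac

[3, 5, 2, 4, 0, 6, 1]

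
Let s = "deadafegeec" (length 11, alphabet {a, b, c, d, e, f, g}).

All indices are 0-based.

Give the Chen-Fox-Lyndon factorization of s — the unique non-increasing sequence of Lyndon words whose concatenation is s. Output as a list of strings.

emit factor 1: 'de' (i=0, period=2)
emit factor 2: 'adafegeec' (i=2, period=9)

["de", "adafegeec"]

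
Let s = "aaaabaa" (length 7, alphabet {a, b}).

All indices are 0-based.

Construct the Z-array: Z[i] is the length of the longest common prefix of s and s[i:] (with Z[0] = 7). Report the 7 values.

[7, 3, 2, 1, 0, 2, 1]

Z[0]=7
i=1: fresh scan; Z[1]=3 scan→box=[1,4)
i=2: min(r-i=2, Z[1]=3)=2; Z[2]=2
i=3: min(r-i=1, Z[2]=2)=1; Z[3]=1
i=4: fresh scan; Z[4]=0
i=5: fresh scan; Z[5]=2 scan→box=[5,7)
i=6: min(r-i=1, Z[1]=3)=1; Z[6]=1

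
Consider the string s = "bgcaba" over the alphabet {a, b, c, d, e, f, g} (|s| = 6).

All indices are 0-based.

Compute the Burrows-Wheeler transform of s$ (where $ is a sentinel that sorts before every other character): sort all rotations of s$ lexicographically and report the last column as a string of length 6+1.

rank  rotation last
    0  $bgcaba  a
    1  a$bgcab  b
    2  aba$bgc  c
    3  ba$bgca  a
    4  bgcaba$  $
    5  caba$bg  g
    6  gcaba$b  b

abca$gb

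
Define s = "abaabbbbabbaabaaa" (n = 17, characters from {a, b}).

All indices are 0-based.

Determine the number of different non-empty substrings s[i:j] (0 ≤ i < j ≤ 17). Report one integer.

rank→(start, suffix):
  0 → (16, 'a')
  1 → (15, 'aa')
  2 → (14, 'aaa')
  3 → (11, 'aabaaa')
  4 → (2, 'aabbbbabbaabaaa')
  5 → (12, 'abaaa')
  6 → (0, 'abaabbbbabbaabaaa')
  7 → (8, 'abbaabaaa')
  8 → (3, 'abbbbabbaabaaa')
  9 → (13, 'baaa')
  10 → (10, 'baabaaa')
  11 → (1, 'baabbbbabbaabaaa')
  12 → (7, 'babbaabaaa')
  13 → (9, 'bbaabaaa')
  14 → (6, 'bbabbaabaaa')
  15 → (5, 'bbbabbaabaaa')
  16 → (4, 'bbbbabbaabaaa')

SA = [16, 15, 14, 11, 2, 12, 0, 8, 3, 13, 10, 1, 7, 9, 6, 5, 4]
i: (SA[i-1],SA[i]) lcp shared
  1: (16,15) 1 'a'
  2: (15,14) 2 'aa'
  3: (14,11) 2 'aa'
  4: (11,2) 3 'aab'
  5: (2,12) 1 'a'
  6: (12,0) 4 'abaa'
  7: (0,8) 2 'ab'
  8: (8,3) 3 'abb'
  9: (3,13) 0 ''
  10: (13,10) 3 'baa'
  11: (10,1) 4 'baab'
  12: (1,7) 2 'ba'
  13: (7,9) 1 'b'
  14: (9,6) 3 'bba'
  15: (6,5) 2 'bb'
  16: (5,4) 3 'bbb'

n(n+1)/2 = 17·18/2 = 153
Σ LCP = 0 + 1 + 2 + 2 + 3 + 1 + 4 + 2 + 3 + 0 + 3 + 4 + 2 + 1 + 3 + 2 + 3 = 36
distinct = 153 − 36 = 117

117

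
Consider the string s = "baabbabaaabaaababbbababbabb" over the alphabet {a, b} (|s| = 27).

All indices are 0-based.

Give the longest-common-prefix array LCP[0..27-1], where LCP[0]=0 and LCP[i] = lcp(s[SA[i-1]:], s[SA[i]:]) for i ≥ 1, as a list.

rank | idx | suffix
   0 |   7 | aaabaaababbbababbabb
   1 |  11 | aaababbbababbabb
   2 |   8 | aabaaababbbababbabb
   3 |  12 | aababbbababbabb
   4 |   1 | aabbabaaabaaababbbababbabb
   5 |   5 | abaaabaaababbbababbabb
   6 |   9 | abaaababbbababbabb
   7 |  19 | ababbabb
   8 |  13 | ababbbababbabb
   9 |  24 | abb
  10 |   2 | abbabaaabaaababbbababbabb
  11 |  21 | abbabb
  12 |  15 | abbbababbabb
  13 |  26 | b
  14 |   6 | baaabaaababbbababbabb
  15 |  10 | baaababbbababbabb
  16 |   0 | baabbabaaabaaababbbababbabb
  17 |   4 | babaaabaaababbbababbabb
  18 |  18 | bababbabb
  19 |  23 | babb
  20 |  20 | babbabb
  21 |  14 | babbbababbabb
  22 |  25 | bb
  23 |   3 | bbabaaabaaababbbababbabb
  24 |  17 | bbababbabb
  25 |  22 | bbabb
  26 |  16 | bbbababbabb

SA = [7, 11, 8, 12, 1, 5, 9, 19, 13, 24, 2, 21, 15, 26, 6, 10, 0, 4, 18, 23, 20, 14, 25, 3, 17, 22, 16]
rank  pair      lcp
   1  s[7:],s[11:]  5  'aaaba'
   2  s[11:],s[8:]  2  'aa'
   3  s[8:],s[12:]  4  'aaba'
   4  s[12:],s[1:]  3  'aab'
   5  s[1:],s[5:]  1  'a'
   6  s[5:],s[9:]  7  'abaaaba'
   7  s[9:],s[19:]  3  'aba'
   8  s[19:],s[13:]  5  'ababb'
   9  s[13:],s[24:]  2  'ab'
  10  s[24:],s[2:]  3  'abb'
  11  s[2:],s[21:]  5  'abbab'
  12  s[21:],s[15:]  3  'abb'
  13  s[15:],s[26:]  0  ''
  14  s[26:],s[6:]  1  'b'
  15  s[6:],s[10:]  6  'baaaba'
  16  s[10:],s[0:]  3  'baa'
  17  s[0:],s[4:]  2  'ba'
  18  s[4:],s[18:]  4  'baba'
  19  s[18:],s[23:]  3  'bab'
  20  s[23:],s[20:]  4  'babb'
  21  s[20:],s[14:]  4  'babb'
  22  s[14:],s[25:]  1  'b'
  23  s[25:],s[3:]  2  'bb'
  24  s[3:],s[17:]  5  'bbaba'
  25  s[17:],s[22:]  4  'bbab'
  26  s[22:],s[16:]  2  'bb'

[0, 5, 2, 4, 3, 1, 7, 3, 5, 2, 3, 5, 3, 0, 1, 6, 3, 2, 4, 3, 4, 4, 1, 2, 5, 4, 2]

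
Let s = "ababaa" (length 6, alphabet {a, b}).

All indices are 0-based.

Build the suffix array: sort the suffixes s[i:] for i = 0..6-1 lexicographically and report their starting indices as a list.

rank→(start, suffix):
  0 → (5, 'a')
  1 → (4, 'aa')
  2 → (2, 'abaa')
  3 → (0, 'ababaa')
  4 → (3, 'baa')
  5 → (1, 'babaa')

[5, 4, 2, 0, 3, 1]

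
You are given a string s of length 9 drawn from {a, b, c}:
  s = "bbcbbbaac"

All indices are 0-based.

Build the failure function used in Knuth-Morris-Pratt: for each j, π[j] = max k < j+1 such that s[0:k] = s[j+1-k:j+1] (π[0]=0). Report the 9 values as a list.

π[0] = 0
j=1 s[j]='b': π[1]=1 (border 'b')
j=2 s[j]='c': k: 1→0; π[2]=0 (border '')
j=3 s[j]='b': π[3]=1 (border 'b')
j=4 s[j]='b': π[4]=2 (border 'bb')
j=5 s[j]='b': k: 2→1; π[5]=2 (border 'bb')
j=6 s[j]='a': k: 2→1→0; π[6]=0 (border '')
j=7 s[j]='a': π[7]=0 (border '')
j=8 s[j]='c': π[8]=0 (border '')

[0, 1, 0, 1, 2, 2, 0, 0, 0]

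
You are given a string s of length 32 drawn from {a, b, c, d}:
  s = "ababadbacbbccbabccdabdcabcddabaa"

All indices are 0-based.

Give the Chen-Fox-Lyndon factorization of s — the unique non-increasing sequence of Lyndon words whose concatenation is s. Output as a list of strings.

["ababadbacbbccbabccdabdcabcdd", "ab", "a", "a"]

emit factor 1: 'ababadbacbbccbabccdabdcabcdd' (i=0, period=28)
emit factor 2: 'ab' (i=28, period=2)
emit factor 3: 'a' (i=30, period=1)
emit factor 4: 'a' (i=31, period=1)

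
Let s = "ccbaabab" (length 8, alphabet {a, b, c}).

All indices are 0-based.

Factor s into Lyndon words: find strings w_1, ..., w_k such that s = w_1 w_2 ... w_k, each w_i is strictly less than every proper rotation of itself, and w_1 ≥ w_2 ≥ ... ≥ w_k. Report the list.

emit factor 1: 'c' (i=0, period=1)
emit factor 2: 'c' (i=1, period=1)
emit factor 3: 'b' (i=2, period=1)
emit factor 4: 'aabab' (i=3, period=5)

["c", "c", "b", "aabab"]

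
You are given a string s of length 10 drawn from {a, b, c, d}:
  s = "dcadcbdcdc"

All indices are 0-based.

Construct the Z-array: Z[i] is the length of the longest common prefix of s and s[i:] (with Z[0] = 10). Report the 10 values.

Z[0]=10
i=1: fresh scan; Z[1]=0
i=2: fresh scan; Z[2]=0
i=3: fresh scan; Z[3]=2 grow→box=[3,5)
i=4: min(r-i=1, Z[1]=0)=0; Z[4]=0
i=5: fresh scan; Z[5]=0
i=6: fresh scan; Z[6]=2 grow→box=[6,8)
i=7: min(r-i=1, Z[1]=0)=0; Z[7]=0
i=8: fresh scan; Z[8]=2 grow→box=[8,10)
i=9: min(r-i=1, Z[1]=0)=0; Z[9]=0

[10, 0, 0, 2, 0, 0, 2, 0, 2, 0]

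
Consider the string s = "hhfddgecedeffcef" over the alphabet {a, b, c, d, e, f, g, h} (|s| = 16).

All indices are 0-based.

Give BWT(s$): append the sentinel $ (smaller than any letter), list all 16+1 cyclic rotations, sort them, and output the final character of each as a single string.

rank  rotation           last
    0  $hhfddgecedeffcef  f
    1  cedeffcef$hhfddge  e
    2  cef$hhfddgecedeff  f
    3  ddgecedeffcef$hhf  f
    4  deffcef$hhfddgece  e
    5  dgecedeffcef$hhfd  d
    6  ecedeffcef$hhfddg  g
    7  edeffcef$hhfddgec  c
    8  ef$hhfddgecedeffc  c
    9  effcef$hhfddgeced  d
   10  f$hhfddgecedeffce  e
   11  fcef$hhfddgecedef  f
   12  fddgecedeffcef$hh  h
   13  ffcef$hhfddgecede  e
   14  gecedeffcef$hhfdd  d
   15  hfddgecedeffcef$h  h
   16  hhfddgecedeffcef$  $

feffedgccdefhedh$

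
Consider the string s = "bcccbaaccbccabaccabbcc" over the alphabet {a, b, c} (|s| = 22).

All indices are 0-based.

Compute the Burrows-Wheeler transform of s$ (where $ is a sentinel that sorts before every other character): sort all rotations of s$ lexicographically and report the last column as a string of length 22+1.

cbccbacaabc$cccccbbacab

rank  rotation                 last
    0  $bcccbaaccbccabaccabbcc  c
    1  aaccbccabaccabbcc$bcccb  b
    2  abaccabbcc$bcccbaaccbcc  c
    3  abbcc$bcccbaaccbccabacc  c
    4  accabbcc$bcccbaaccbccab  b
    5  accbccabaccabbcc$bcccba  a
    6  baaccbccabaccabbcc$bccc  c
    7  baccabbcc$bcccbaaccbcca  a
    8  bbcc$bcccbaaccbccabacca  a
    9  bcc$bcccbaaccbccabaccab  b
   10  bccabaccabbcc$bcccbaacc  c
   11  bcccbaaccbccabaccabbcc$  $
   12  c$bcccbaaccbccabaccabbc  c
   13  cabaccabbcc$bcccbaaccbc  c
   14  cabbcc$bcccbaaccbccabac  c
   15  cbaaccbccabaccabbcc$bcc  c
   16  cbccabaccabbcc$bcccbaac  c
   17  cc$bcccbaaccbccabaccabb  b
   18  ccabaccabbcc$bcccbaaccb  b
   19  ccabbcc$bcccbaaccbccaba  a
   20  ccbaaccbccabaccabbcc$bc  c
   21  ccbccabaccabbcc$bcccbaa  a
   22  cccbaaccbccabaccabbcc$b  b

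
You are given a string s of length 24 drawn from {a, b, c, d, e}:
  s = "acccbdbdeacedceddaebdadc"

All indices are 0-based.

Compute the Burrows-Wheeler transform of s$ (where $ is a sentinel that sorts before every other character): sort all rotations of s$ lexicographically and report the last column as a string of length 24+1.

rank  rotation                   last
    0  $acccbdbdeacedceddaebdadc  c
    1  acccbdbdeacedceddaebdadc$  $
    2  acedceddaebdadc$acccbdbde  e
    3  adc$acccbdbdeacedceddaebd  d
    4  aebdadc$acccbdbdeacedcedd  d
    5  bdadc$acccbdbdeacedceddae  e
    6  bdbdeacedceddaebdadc$accc  c
    7  bdeacedceddaebdadc$acccbd  d
    8  c$acccbdbdeacedceddaebdad  d
    9  cbdbdeacedceddaebdadc$acc  c
   10  ccbdbdeacedceddaebdadc$ac  c
   11  cccbdbdeacedceddaebdadc$a  a
   12  cedceddaebdadc$acccbdbdea  a
   13  ceddaebdadc$acccbdbdeaced  d
   14  dadc$acccbdbdeacedceddaeb  b
   15  daebdadc$acccbdbdeacedced  d
   16  dbdeacedceddaebdadc$acccb  b
   17  dc$acccbdbdeacedceddaebda  a
   18  dceddaebdadc$acccbdbdeace  e
   19  ddaebdadc$acccbdbdeacedce  e
   20  deacedceddaebdadc$acccbdb  b
   21  eacedceddaebdadc$acccbdbd  d
   22  ebdadc$acccbdbdeacedcedda  a
   23  edceddaebdadc$acccbdbdeac  c
   24  eddaebdadc$acccbdbdeacedc  c

c$eddecddccaadbdbaeebdacc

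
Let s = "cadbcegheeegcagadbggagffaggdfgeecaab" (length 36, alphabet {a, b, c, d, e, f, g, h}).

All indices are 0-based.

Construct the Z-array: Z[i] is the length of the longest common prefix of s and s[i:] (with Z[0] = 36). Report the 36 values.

Z[0]=36
i=1: outside box; Z[1]=0
i=2: outside box; Z[2]=0
i=3: outside box; Z[3]=0
i=4: outside box; Z[4]=1 scan→box=[4,5)
i=5: outside box; Z[5]=0
i=6: outside box; Z[6]=0
i=7: outside box; Z[7]=0
i=8: outside box; Z[8]=0
i=9: outside box; Z[9]=0
i=10: outside box; Z[10]=0
i=11: outside box; Z[11]=0
i=12: outside box; Z[12]=2 scan→box=[12,14)
i=13: min(r-i=1, Z[1]=0)=0; Z[13]=0
i=14: outside box; Z[14]=0
i=15: outside box; Z[15]=0
i=16: outside box; Z[16]=0
i=17: outside box; Z[17]=0
i=18: outside box; Z[18]=0
i=19: outside box; Z[19]=0
i=20: outside box; Z[20]=0
i=21: outside box; Z[21]=0
i=22: outside box; Z[22]=0
i=23: outside box; Z[23]=0
i=24: outside box; Z[24]=0
i=25: outside box; Z[25]=0
i=26: outside box; Z[26]=0
i=27: outside box; Z[27]=0
i=28: outside box; Z[28]=0
i=29: outside box; Z[29]=0
i=30: outside box; Z[30]=0
i=31: outside box; Z[31]=0
i=32: outside box; Z[32]=2 scan→box=[32,34)
i=33: min(r-i=1, Z[1]=0)=0; Z[33]=0
i=34: outside box; Z[34]=0
i=35: outside box; Z[35]=0

[36, 0, 0, 0, 1, 0, 0, 0, 0, 0, 0, 0, 2, 0, 0, 0, 0, 0, 0, 0, 0, 0, 0, 0, 0, 0, 0, 0, 0, 0, 0, 0, 2, 0, 0, 0]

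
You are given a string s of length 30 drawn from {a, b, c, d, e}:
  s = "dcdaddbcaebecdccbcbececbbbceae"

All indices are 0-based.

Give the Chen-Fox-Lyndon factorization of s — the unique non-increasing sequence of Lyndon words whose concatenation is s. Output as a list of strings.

emit factor 1: 'd' (i=0, period=1)
emit factor 2: 'cd' (i=1, period=2)
emit factor 3: 'addbcaebecdccbcbececbbbceae' (i=3, period=27)

["d", "cd", "addbcaebecdccbcbececbbbceae"]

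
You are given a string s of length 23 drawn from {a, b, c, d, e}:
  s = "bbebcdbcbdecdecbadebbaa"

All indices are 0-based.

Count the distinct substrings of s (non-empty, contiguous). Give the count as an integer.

sorted suffixes:
  #0 SA[0]=22  'a'
  #1 SA[1]=21  'aa'
  #2 SA[2]=16  'adebbaa'
  #3 SA[3]=20  'baa'
  #4 SA[4]=15  'badebbaa'
  #5 SA[5]=19  'bbaa'
  #6 SA[6]=0  'bbebcdbcbdecdecbadebbaa'
  #7 SA[7]=6  'bcbdecdecbadebbaa'
  #8 SA[8]=3  'bcdbcbdecdecbadebbaa'
  #9 SA[9]=8  'bdecdecbadebbaa'
  #10 SA[10]=1  'bebcdbcbdecdecbadebbaa'
  #11 SA[11]=14  'cbadebbaa'
  #12 SA[12]=7  'cbdecdecbadebbaa'
  #13 SA[13]=4  'cdbcbdecdecbadebbaa'
  #14 SA[14]=11  'cdecbadebbaa'
  #15 SA[15]=5  'dbcbdecdecbadebbaa'
  #16 SA[16]=17  'debbaa'
  #17 SA[17]=12  'decbadebbaa'
  #18 SA[18]=9  'decdecbadebbaa'
  #19 SA[19]=18  'ebbaa'
  #20 SA[20]=2  'ebcdbcbdecdecbadebbaa'
  #21 SA[21]=13  'ecbadebbaa'
  #22 SA[22]=10  'ecdecbadebbaa'

SA = [22, 21, 16, 20, 15, 19, 0, 6, 3, 8, 1, 14, 7, 4, 11, 5, 17, 12, 9, 18, 2, 13, 10]
[i] adj suffixes → lcp
  [1] 22/21 → 1 ('a')
  [2] 21/16 → 1 ('a')
  [3] 16/20 → 0 ('')
  [4] 20/15 → 2 ('ba')
  [5] 15/19 → 1 ('b')
  [6] 19/0 → 2 ('bb')
  [7] 0/6 → 1 ('b')
  [8] 6/3 → 2 ('bc')
  [9] 3/8 → 1 ('b')
  [10] 8/1 → 1 ('b')
  [11] 1/14 → 0 ('')
  [12] 14/7 → 2 ('cb')
  [13] 7/4 → 1 ('c')
  [14] 4/11 → 2 ('cd')
  [15] 11/5 → 0 ('')
  [16] 5/17 → 1 ('d')
  [17] 17/12 → 2 ('de')
  [18] 12/9 → 3 ('dec')
  [19] 9/18 → 0 ('')
  [20] 18/2 → 2 ('eb')
  [21] 2/13 → 1 ('e')
  [22] 13/10 → 2 ('ec')

n(n+1)/2 = 23·24/2 = 276
Σ LCP = 0 + 1 + 1 + 0 + 2 + 1 + 2 + 1 + 2 + 1 + 1 + 0 + 2 + 1 + 2 + 0 + 1 + 2 + 3 + 0 + 2 + 1 + 2 = 28
distinct = 276 − 28 = 248

248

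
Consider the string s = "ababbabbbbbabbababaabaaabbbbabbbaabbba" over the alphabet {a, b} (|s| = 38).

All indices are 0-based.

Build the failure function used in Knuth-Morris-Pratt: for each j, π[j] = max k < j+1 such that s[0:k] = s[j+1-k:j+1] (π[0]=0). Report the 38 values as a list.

π[0] = 0
j=1 s[j]='b': π[1]=0 (border '')
j=2 s[j]='a': π[2]=1 (border 'a')
j=3 s[j]='b': π[3]=2 (border 'ab')
j=4 s[j]='b': k: 2→0; π[4]=0 (border '')
j=5 s[j]='a': π[5]=1 (border 'a')
j=6 s[j]='b': π[6]=2 (border 'ab')
j=7 s[j]='b': k: 2→0; π[7]=0 (border '')
j=8 s[j]='b': π[8]=0 (border '')
j=9 s[j]='b': π[9]=0 (border '')
j=10 s[j]='b': π[10]=0 (border '')
j=11 s[j]='a': π[11]=1 (border 'a')
j=12 s[j]='b': π[12]=2 (border 'ab')
j=13 s[j]='b': k: 2→0; π[13]=0 (border '')
j=14 s[j]='a': π[14]=1 (border 'a')
j=15 s[j]='b': π[15]=2 (border 'ab')
j=16 s[j]='a': π[16]=3 (border 'aba')
j=17 s[j]='b': π[17]=4 (border 'abab')
j=18 s[j]='a': k: 4→2; π[18]=3 (border 'aba')
j=19 s[j]='a': k: 3→1→0; π[19]=1 (border 'a')
j=20 s[j]='b': π[20]=2 (border 'ab')
j=21 s[j]='a': π[21]=3 (border 'aba')
j=22 s[j]='a': k: 3→1→0; π[22]=1 (border 'a')
j=23 s[j]='a': k: 1→0; π[23]=1 (border 'a')
j=24 s[j]='b': π[24]=2 (border 'ab')
j=25 s[j]='b': k: 2→0; π[25]=0 (border '')
j=26 s[j]='b': π[26]=0 (border '')
j=27 s[j]='b': π[27]=0 (border '')
j=28 s[j]='a': π[28]=1 (border 'a')
j=29 s[j]='b': π[29]=2 (border 'ab')
j=30 s[j]='b': k: 2→0; π[30]=0 (border '')
j=31 s[j]='b': π[31]=0 (border '')
j=32 s[j]='a': π[32]=1 (border 'a')
j=33 s[j]='a': k: 1→0; π[33]=1 (border 'a')
j=34 s[j]='b': π[34]=2 (border 'ab')
j=35 s[j]='b': k: 2→0; π[35]=0 (border '')
j=36 s[j]='b': π[36]=0 (border '')
j=37 s[j]='a': π[37]=1 (border 'a')

[0, 0, 1, 2, 0, 1, 2, 0, 0, 0, 0, 1, 2, 0, 1, 2, 3, 4, 3, 1, 2, 3, 1, 1, 2, 0, 0, 0, 1, 2, 0, 0, 1, 1, 2, 0, 0, 1]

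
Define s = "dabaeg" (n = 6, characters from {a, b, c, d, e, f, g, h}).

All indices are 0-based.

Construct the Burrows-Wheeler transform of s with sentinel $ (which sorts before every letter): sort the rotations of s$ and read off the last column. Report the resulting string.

rank  rotation last
    0  $dabaeg  g
    1  abaeg$d  d
    2  aeg$dab  b
    3  baeg$da  a
    4  dabaeg$  $
    5  eg$daba  a
    6  g$dabae  e

gdba$ae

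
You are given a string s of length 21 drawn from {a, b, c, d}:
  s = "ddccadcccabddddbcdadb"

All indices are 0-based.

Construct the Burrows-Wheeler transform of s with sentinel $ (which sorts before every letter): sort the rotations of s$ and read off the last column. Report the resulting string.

bcdcddacccddbcaddad$db

rank  rotation                last
    0  $ddccadcccabddddbcdadb  b
    1  abddddbcdadb$ddccadccc  c
    2  adb$ddccadcccabddddbcd  d
    3  adcccabddddbcdadb$ddcc  c
    4  b$ddccadcccabddddbcdad  d
    5  bcdadb$ddccadcccabdddd  d
    6  bddddbcdadb$ddccadccca  a
    7  cabddddbcdadb$ddccadcc  c
    8  cadcccabddddbcdadb$ddc  c
    9  ccabddddbcdadb$ddccadc  c
   10  ccadcccabddddbcdadb$dd  d
   11  cccabddddbcdadb$ddccad  d
   12  cdadb$ddccadcccabddddb  b
   13  dadb$ddccadcccabddddbc  c
   14  db$ddccadcccabddddbcda  a
   15  dbcdadb$ddccadcccabddd  d
   16  dccadcccabddddbcdadb$d  d
   17  dcccabddddbcdadb$ddcca  a
   18  ddbcdadb$ddccadcccabdd  d
   19  ddccadcccabddddbcdadb$  $
   20  dddbcdadb$ddccadcccabd  d
   21  ddddbcdadb$ddccadcccab  b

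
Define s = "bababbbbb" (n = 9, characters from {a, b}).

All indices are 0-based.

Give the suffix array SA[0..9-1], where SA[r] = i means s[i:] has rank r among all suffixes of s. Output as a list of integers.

[1, 3, 8, 0, 2, 7, 6, 5, 4]

rank→(start, suffix):
  0 → (1, 'ababbbbb')
  1 → (3, 'abbbbb')
  2 → (8, 'b')
  3 → (0, 'bababbbbb')
  4 → (2, 'babbbbb')
  5 → (7, 'bb')
  6 → (6, 'bbb')
  7 → (5, 'bbbb')
  8 → (4, 'bbbbb')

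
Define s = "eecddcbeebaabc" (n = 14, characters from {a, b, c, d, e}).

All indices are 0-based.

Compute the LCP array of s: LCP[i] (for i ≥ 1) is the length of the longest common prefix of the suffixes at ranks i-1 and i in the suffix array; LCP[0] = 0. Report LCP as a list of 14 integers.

[0, 1, 0, 1, 1, 0, 1, 1, 0, 1, 0, 1, 1, 2]

rank | idx | suffix
   0 |  10 | aabc
   1 |  11 | abc
   2 |   9 | baabc
   3 |  12 | bc
   4 |   6 | beebaabc
   5 |  13 | c
   6 |   5 | cbeebaabc
   7 |   2 | cddcbeebaabc
   8 |   4 | dcbeebaabc
   9 |   3 | ddcbeebaabc
  10 |   8 | ebaabc
  11 |   1 | ecddcbeebaabc
  12 |   7 | eebaabc
  13 |   0 | eecddcbeebaabc

SA = [10, 11, 9, 12, 6, 13, 5, 2, 4, 3, 8, 1, 7, 0]
i: (SA[i-1],SA[i]) lcp shared
  1: (10,11) 1 'a'
  2: (11,9) 0 ''
  3: (9,12) 1 'b'
  4: (12,6) 1 'b'
  5: (6,13) 0 ''
  6: (13,5) 1 'c'
  7: (5,2) 1 'c'
  8: (2,4) 0 ''
  9: (4,3) 1 'd'
  10: (3,8) 0 ''
  11: (8,1) 1 'e'
  12: (1,7) 1 'e'
  13: (7,0) 2 'ee'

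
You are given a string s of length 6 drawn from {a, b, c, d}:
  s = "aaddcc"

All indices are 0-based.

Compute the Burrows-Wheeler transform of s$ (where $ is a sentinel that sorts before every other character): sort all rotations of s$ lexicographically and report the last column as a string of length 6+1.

rank  rotation last
    0  $aaddcc  c
    1  aaddcc$  $
    2  addcc$a  a
    3  c$aaddc  c
    4  cc$aadd  d
    5  dcc$aad  d
    6  ddcc$aa  a

c$acdda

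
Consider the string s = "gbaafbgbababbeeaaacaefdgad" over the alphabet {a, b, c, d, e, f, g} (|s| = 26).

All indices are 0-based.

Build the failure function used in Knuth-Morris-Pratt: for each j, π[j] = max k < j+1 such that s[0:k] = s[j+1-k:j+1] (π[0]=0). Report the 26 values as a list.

[0, 0, 0, 0, 0, 0, 1, 2, 3, 0, 0, 0, 0, 0, 0, 0, 0, 0, 0, 0, 0, 0, 0, 1, 0, 0]

π[0] = 0
j=1 s[j]='b': π[1]=0 (border '')
j=2 s[j]='a': π[2]=0 (border '')
j=3 s[j]='a': π[3]=0 (border '')
j=4 s[j]='f': π[4]=0 (border '')
j=5 s[j]='b': π[5]=0 (border '')
j=6 s[j]='g': π[6]=1 (border 'g')
j=7 s[j]='b': π[7]=2 (border 'gb')
j=8 s[j]='a': π[8]=3 (border 'gba')
j=9 s[j]='b': k: 3→0; π[9]=0 (border '')
j=10 s[j]='a': π[10]=0 (border '')
j=11 s[j]='b': π[11]=0 (border '')
j=12 s[j]='b': π[12]=0 (border '')
j=13 s[j]='e': π[13]=0 (border '')
j=14 s[j]='e': π[14]=0 (border '')
j=15 s[j]='a': π[15]=0 (border '')
j=16 s[j]='a': π[16]=0 (border '')
j=17 s[j]='a': π[17]=0 (border '')
j=18 s[j]='c': π[18]=0 (border '')
j=19 s[j]='a': π[19]=0 (border '')
j=20 s[j]='e': π[20]=0 (border '')
j=21 s[j]='f': π[21]=0 (border '')
j=22 s[j]='d': π[22]=0 (border '')
j=23 s[j]='g': π[23]=1 (border 'g')
j=24 s[j]='a': k: 1→0; π[24]=0 (border '')
j=25 s[j]='d': π[25]=0 (border '')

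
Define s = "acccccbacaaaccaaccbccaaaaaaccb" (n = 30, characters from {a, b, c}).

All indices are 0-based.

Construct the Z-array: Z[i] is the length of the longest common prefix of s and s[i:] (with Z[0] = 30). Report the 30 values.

Z[0]=30
i=1: outside box; Z[1]=0
i=2: outside box; Z[2]=0
i=3: outside box; Z[3]=0
i=4: outside box; Z[4]=0
i=5: outside box; Z[5]=0
i=6: outside box; Z[6]=0
i=7: outside box; Z[7]=2 scan→box=[7,9)
i=8: min(r-i=1, Z[1]=0)=0; Z[8]=0
i=9: outside box; Z[9]=1 scan→box=[9,10)
i=10: outside box; Z[10]=1 scan→box=[10,11)
i=11: outside box; Z[11]=3 scan→box=[11,14)
i=12: min(r-i=2, Z[1]=0)=0; Z[12]=0
i=13: min(r-i=1, Z[2]=0)=0; Z[13]=0
i=14: outside box; Z[14]=1 scan→box=[14,15)
i=15: outside box; Z[15]=3 scan→box=[15,18)
i=16: min(r-i=2, Z[1]=0)=0; Z[16]=0
i=17: min(r-i=1, Z[2]=0)=0; Z[17]=0
i=18: outside box; Z[18]=0
i=19: outside box; Z[19]=0
i=20: outside box; Z[20]=0
i=21: outside box; Z[21]=1 scan→box=[21,22)
i=22: outside box; Z[22]=1 scan→box=[22,23)
i=23: outside box; Z[23]=1 scan→box=[23,24)
i=24: outside box; Z[24]=1 scan→box=[24,25)
i=25: outside box; Z[25]=1 scan→box=[25,26)
i=26: outside box; Z[26]=3 scan→box=[26,29)
i=27: min(r-i=2, Z[1]=0)=0; Z[27]=0
i=28: min(r-i=1, Z[2]=0)=0; Z[28]=0
i=29: outside box; Z[29]=0

[30, 0, 0, 0, 0, 0, 0, 2, 0, 1, 1, 3, 0, 0, 1, 3, 0, 0, 0, 0, 0, 1, 1, 1, 1, 1, 3, 0, 0, 0]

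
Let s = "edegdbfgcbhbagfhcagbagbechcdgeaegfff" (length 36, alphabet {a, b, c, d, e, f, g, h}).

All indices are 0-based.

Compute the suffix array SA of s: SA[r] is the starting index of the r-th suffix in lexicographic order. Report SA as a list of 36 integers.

[30, 17, 20, 12, 19, 11, 22, 5, 9, 16, 8, 26, 24, 4, 1, 27, 29, 23, 0, 2, 31, 35, 34, 33, 6, 14, 18, 21, 7, 3, 28, 32, 13, 10, 15, 25]

sorted suffixes:
  #0 SA[0]=30  'aegfff'
  #1 SA[1]=17  'agbagbechcdgeaegfff'
  #2 SA[2]=20  'agbechcdgeaegfff'
  #3 SA[3]=12  'agfhcagbagbechcdgeaegfff'
  #4 SA[4]=19  'bagbechcdgeaegfff'
  #5 SA[5]=11  'bagfhcagbagbechcdgeaegfff'
  #6 SA[6]=22  'bechcdgeaegfff'
  #7 SA[7]=5  'bfgcbhbagfhcagbagbechcdgeaegfff'
  #8 SA[8]=9  'bhbagfhcagbagbechcdgeaegfff'
  #9 SA[9]=16  'cagbagbechcdgeaegfff'
  #10 SA[10]=8  'cbhbagfhcagbagbechcdgeaegfff'
  #11 SA[11]=26  'cdgeaegfff'
  #12 SA[12]=24  'chcdgeaegfff'
  #13 SA[13]=4  'dbfgcbhbagfhcagbagbechcdgeaegfff'
  #14 SA[14]=1  'degdbfgcbhbagfhcagbagbechcdgeaegfff'
  #15 SA[15]=27  'dgeaegfff'
  #16 SA[16]=29  'eaegfff'
  #17 SA[17]=23  'echcdgeaegfff'
  #18 SA[18]=0  'edegdbfgcbhbagfhcagbagbechcdgeaegfff'
  #19 SA[19]=2  'egdbfgcbhbagfhcagbagbechcdgeaegfff'
  #20 SA[20]=31  'egfff'
  #21 SA[21]=35  'f'
  #22 SA[22]=34  'ff'
  #23 SA[23]=33  'fff'
  #24 SA[24]=6  'fgcbhbagfhcagbagbechcdgeaegfff'
  #25 SA[25]=14  'fhcagbagbechcdgeaegfff'
  #26 SA[26]=18  'gbagbechcdgeaegfff'
  #27 SA[27]=21  'gbechcdgeaegfff'
  #28 SA[28]=7  'gcbhbagfhcagbagbechcdgeaegfff'
  #29 SA[29]=3  'gdbfgcbhbagfhcagbagbechcdgeaegfff'
  #30 SA[30]=28  'geaegfff'
  #31 SA[31]=32  'gfff'
  #32 SA[32]=13  'gfhcagbagbechcdgeaegfff'
  #33 SA[33]=10  'hbagfhcagbagbechcdgeaegfff'
  #34 SA[34]=15  'hcagbagbechcdgeaegfff'
  #35 SA[35]=25  'hcdgeaegfff'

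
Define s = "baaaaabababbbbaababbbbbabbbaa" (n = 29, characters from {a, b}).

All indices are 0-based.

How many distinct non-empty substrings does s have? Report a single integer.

sorted suffixes:
  #0 SA[0]=28  'a'
  #1 SA[1]=27  'aa'
  #2 SA[2]=1  'aaaaabababbbbaababbbbbabbbaa'
  #3 SA[3]=2  'aaaabababbbbaababbbbbabbbaa'
  #4 SA[4]=3  'aaabababbbbaababbbbbabbbaa'
  #5 SA[5]=4  'aabababbbbaababbbbbabbbaa'
  #6 SA[6]=14  'aababbbbbabbbaa'
  #7 SA[7]=5  'abababbbbaababbbbbabbbaa'
  #8 SA[8]=7  'ababbbbaababbbbbabbbaa'
  #9 SA[9]=15  'ababbbbbabbbaa'
  #10 SA[10]=23  'abbbaa'
  #11 SA[11]=9  'abbbbaababbbbbabbbaa'
  #12 SA[12]=17  'abbbbbabbbaa'
  #13 SA[13]=26  'baa'
  #14 SA[14]=0  'baaaaabababbbbaababbbbbabbbaa'
  #15 SA[15]=13  'baababbbbbabbbaa'
  #16 SA[16]=6  'bababbbbaababbbbbabbbaa'
  #17 SA[17]=22  'babbbaa'
  #18 SA[18]=8  'babbbbaababbbbbabbbaa'
  #19 SA[19]=16  'babbbbbabbbaa'
  #20 SA[20]=25  'bbaa'
  #21 SA[21]=12  'bbaababbbbbabbbaa'
  #22 SA[22]=21  'bbabbbaa'
  #23 SA[23]=24  'bbbaa'
  #24 SA[24]=11  'bbbaababbbbbabbbaa'
  #25 SA[25]=20  'bbbabbbaa'
  #26 SA[26]=10  'bbbbaababbbbbabbbaa'
  #27 SA[27]=19  'bbbbabbbaa'
  #28 SA[28]=18  'bbbbbabbbaa'

SA = [28, 27, 1, 2, 3, 4, 14, 5, 7, 15, 23, 9, 17, 26, 0, 13, 6, 22, 8, 16, 25, 12, 21, 24, 11, 20, 10, 19, 18]
rank  pair      lcp
   1  s[28:],s[27:]  1  'a'
   2  s[27:],s[1:]  2  'aa'
   3  s[1:],s[2:]  4  'aaaa'
   4  s[2:],s[3:]  3  'aaa'
   5  s[3:],s[4:]  2  'aa'
   6  s[4:],s[14:]  5  'aabab'
   7  s[14:],s[5:]  1  'a'
   8  s[5:],s[7:]  4  'abab'
   9  s[7:],s[15:]  7  'ababbbb'
  10  s[15:],s[23:]  2  'ab'
  11  s[23:],s[9:]  4  'abbb'
  12  s[9:],s[17:]  5  'abbbb'
  13  s[17:],s[26:]  0  ''
  14  s[26:],s[0:]  3  'baa'
  15  s[0:],s[13:]  3  'baa'
  16  s[13:],s[6:]  2  'ba'
  17  s[6:],s[22:]  3  'bab'
  18  s[22:],s[8:]  5  'babbb'
  19  s[8:],s[16:]  6  'babbbb'
  20  s[16:],s[25:]  1  'b'
  21  s[25:],s[12:]  4  'bbaa'
  22  s[12:],s[21:]  3  'bba'
  23  s[21:],s[24:]  2  'bb'
  24  s[24:],s[11:]  5  'bbbaa'
  25  s[11:],s[20:]  4  'bbba'
  26  s[20:],s[10:]  3  'bbb'
  27  s[10:],s[19:]  5  'bbbba'
  28  s[19:],s[18:]  4  'bbbb'

n(n+1)/2 = 29·30/2 = 435
Σ LCP = 0 + 1 + 2 + 4 + 3 + 2 + 5 + 1 + 4 + 7 + 2 + 4 + 5 + 0 + 3 + 3 + 2 + 3 + 5 + 6 + 1 + 4 + 3 + 2 + 5 + 4 + 3 + 5 + 4 = 93
distinct = 435 − 93 = 342

342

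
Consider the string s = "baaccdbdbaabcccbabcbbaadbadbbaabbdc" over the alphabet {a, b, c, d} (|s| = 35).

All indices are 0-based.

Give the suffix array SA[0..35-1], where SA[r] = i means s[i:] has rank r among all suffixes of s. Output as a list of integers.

[29, 9, 1, 21, 30, 16, 10, 2, 22, 25, 28, 8, 0, 20, 15, 24, 27, 19, 31, 17, 11, 6, 32, 34, 14, 18, 13, 12, 3, 4, 7, 23, 26, 5, 33]

rank | idx | suffix
   0 |  29 | aabbdc
   1 |   9 | aabcccbabcbbaadbadbbaabbdc
   2 |   1 | aaccdbdbaabcccbabcbbaadbadbbaabbdc
   3 |  21 | aadbadbbaabbdc
   4 |  30 | abbdc
   5 |  16 | abcbbaadbadbbaabbdc
   6 |  10 | abcccbabcbbaadbadbbaabbdc
   7 |   2 | accdbdbaabcccbabcbbaadbadbbaabbdc
   8 |  22 | adbadbbaabbdc
   9 |  25 | adbbaabbdc
  10 |  28 | baabbdc
  11 |   8 | baabcccbabcbbaadbadbbaabbdc
  12 |   0 | baaccdbdbaabcccbabcbbaadbadbbaabbdc
  13 |  20 | baadbadbbaabbdc
  14 |  15 | babcbbaadbadbbaabbdc
  15 |  24 | badbbaabbdc
  16 |  27 | bbaabbdc
  17 |  19 | bbaadbadbbaabbdc
  18 |  31 | bbdc
  19 |  17 | bcbbaadbadbbaabbdc
  20 |  11 | bcccbabcbbaadbadbbaabbdc
  21 |   6 | bdbaabcccbabcbbaadbadbbaabbdc
  22 |  32 | bdc
  23 |  34 | c
  24 |  14 | cbabcbbaadbadbbaabbdc
  25 |  18 | cbbaadbadbbaabbdc
  26 |  13 | ccbabcbbaadbadbbaabbdc
  27 |  12 | cccbabcbbaadbadbbaabbdc
  28 |   3 | ccdbdbaabcccbabcbbaadbadbbaabbdc
  29 |   4 | cdbdbaabcccbabcbbaadbadbbaabbdc
  30 |   7 | dbaabcccbabcbbaadbadbbaabbdc
  31 |  23 | dbadbbaabbdc
  32 |  26 | dbbaabbdc
  33 |   5 | dbdbaabcccbabcbbaadbadbbaabbdc
  34 |  33 | dc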